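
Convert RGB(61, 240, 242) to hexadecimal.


R = 61 → 3D (hex)
G = 240 → F0 (hex)
B = 242 → F2 (hex)
Hex = #3DF0F2


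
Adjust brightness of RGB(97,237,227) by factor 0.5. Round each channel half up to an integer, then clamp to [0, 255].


Multiply each channel by 0.5, round half up, clamp to [0, 255]
R: 97×0.5 = 48.5 → round → 49
G: 237×0.5 = 118.5 → round → 119
B: 227×0.5 = 113.5 → round → 114
= RGB(49, 119, 114)


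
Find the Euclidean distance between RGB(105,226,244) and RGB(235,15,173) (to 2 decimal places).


d = √[(R₁-R₂)² + (G₁-G₂)² + (B₁-B₂)²]
d = √[(105-235)² + (226-15)² + (244-173)²]
d = √[16900 + 44521 + 5041]
d = √66462
d ≈ 257.80


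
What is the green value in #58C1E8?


Color: #58C1E8
R = 58 = 88
G = C1 = 193
B = E8 = 232
Green = 193


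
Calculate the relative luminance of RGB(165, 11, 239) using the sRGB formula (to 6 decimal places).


Linearize each channel (sRGB transfer function): c = v/255; c_lin = c/12.92 if c ≤ 0.04045, else ((c+0.055)/1.055)^2.4
  R: 165/255 ≈ 0.647059 > 0.04045 → ((0.647059+0.055)/1.055)^2.4 ≈ 0.376262
  G: 11/255 ≈ 0.043137 > 0.04045 → ((0.043137+0.055)/1.055)^2.4 ≈ 0.003347
  B: 239/255 ≈ 0.937255 > 0.04045 → ((0.937255+0.055)/1.055)^2.4 ≈ 0.863157
R_lin = 0.376262, G_lin = 0.003347, B_lin = 0.863157
L = 0.2126×R + 0.7152×G + 0.0722×B
L = 0.2126×0.376262 + 0.7152×0.003347 + 0.0722×0.863157
L ≈ 0.144707


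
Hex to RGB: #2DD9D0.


2D → 45 (R)
D9 → 217 (G)
D0 → 208 (B)
= RGB(45, 217, 208)


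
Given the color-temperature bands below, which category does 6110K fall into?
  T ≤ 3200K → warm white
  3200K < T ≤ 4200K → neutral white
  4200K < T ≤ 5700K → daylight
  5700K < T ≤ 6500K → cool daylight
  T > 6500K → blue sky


Temperature: 6110K
5700K < 6110K ≤ 6500K → cool daylight
Classification: cool daylight


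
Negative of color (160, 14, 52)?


Invert: (255-R, 255-G, 255-B)
R: 255-160 = 95
G: 255-14 = 241
B: 255-52 = 203
= RGB(95, 241, 203)


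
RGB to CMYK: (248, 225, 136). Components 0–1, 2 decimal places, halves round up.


R'=248/255≈0.9725, G'=225/255≈0.8824, B'=136/255≈0.5333
K = 1 - max(R',G',B') = 1 - 248/255 = 7/255 = 0.02745… → 0.03
(1-R'-K)/(1-K) simplifies to (max-R)/max with max = 248:
C = (248-248)/248 = 0/248 = 0 → 0.00
M = (248-225)/248 = 23/248 = 0.09274… → 0.09
Y = (248-136)/248 = 112/248 = 0.45161… → 0.45
= CMYK(0.00, 0.09, 0.45, 0.03)


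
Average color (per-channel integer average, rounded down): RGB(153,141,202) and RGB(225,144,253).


Midpoint: each channel = ⌊(C₁+C₂)/2⌋
R: ⌊(153+225)/2⌋ = 189
G: ⌊(141+144)/2⌋ = 142
B: ⌊(202+253)/2⌋ = 227
= RGB(189, 142, 227)


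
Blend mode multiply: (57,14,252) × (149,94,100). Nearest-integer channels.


Multiply: C = A×B/255, rounded to nearest integer
R: 57×149/255 = 8493/255 ≈ 33.306 → 33
G: 14×94/255 = 1316/255 ≈ 5.161 → 5
B: 252×100/255 = 25200/255 ≈ 98.824 → 99
= RGB(33, 5, 99)


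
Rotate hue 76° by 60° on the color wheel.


New hue = (H + rotation) mod 360
New hue = (76 + 60) mod 360
= 136 mod 360
= 136°


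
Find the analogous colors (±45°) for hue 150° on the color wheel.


Base hue: 150°
Left analog: (150 - 45) mod 360 = 105°
Right analog: (150 + 45) mod 360 = 195°
Analogous hues = 105° and 195°


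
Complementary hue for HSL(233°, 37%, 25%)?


Complement = opposite side of color wheel = hue + 180°
H' = (233 + 180) mod 360 = 53°
S and L unchanged.
= HSL(53°, 37%, 25%)


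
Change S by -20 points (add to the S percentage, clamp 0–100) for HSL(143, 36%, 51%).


Original S = 36%
Adjustment = -20 percentage points
New S = 36 + (-20) = 16
Clamp to [0, 100] → 16
= HSL(143°, 16%, 51%)


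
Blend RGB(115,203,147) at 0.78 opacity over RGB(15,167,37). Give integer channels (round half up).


C = α×F + (1-α)×B, with 1-α = 0.22
R: 0.78×115 + 0.22×15 = 89.70 + 3.30 = 93.00 → 93
G: 0.78×203 + 0.22×167 = 158.34 + 36.74 = 195.08 → 195
B: 0.78×147 + 0.22×37 = 114.66 + 8.14 = 122.80 → 123
= RGB(93, 195, 123)


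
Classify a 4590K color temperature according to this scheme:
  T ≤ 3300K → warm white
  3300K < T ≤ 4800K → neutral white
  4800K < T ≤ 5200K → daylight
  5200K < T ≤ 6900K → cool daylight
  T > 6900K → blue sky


Temperature: 4590K
3300K < 4590K ≤ 4800K → neutral white
Classification: neutral white


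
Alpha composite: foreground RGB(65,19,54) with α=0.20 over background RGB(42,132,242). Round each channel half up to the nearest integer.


C = α×F + (1-α)×B, with 1-α = 0.80
R: 0.20×65 + 0.80×42 = 13.00 + 33.60 = 46.60 → 47
G: 0.20×19 + 0.80×132 = 3.80 + 105.60 = 109.40 → 109
B: 0.20×54 + 0.80×242 = 10.80 + 193.60 = 204.40 → 204
= RGB(47, 109, 204)


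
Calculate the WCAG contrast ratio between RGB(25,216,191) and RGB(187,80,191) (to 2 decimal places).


Linearize each sRGB channel c=v/255: c/12.92 if c ≤ 0.04045 else ((c+0.055)/1.055)^2.4
L = 0.2126×R_lin + 0.7152×G_lin + 0.0722×B_lin
Color 1 (25,216,191):
  R=25: 25/255≈0.0980 > 0.04045 → ((0.0980+0.055)/1.055)^2.4 ≈ 0.00972
  G=216: 216/255≈0.8471 > 0.04045 → ((0.8471+0.055)/1.055)^2.4 ≈ 0.68669
  B=191: 191/255≈0.7490 > 0.04045 → ((0.7490+0.055)/1.055)^2.4 ≈ 0.52100
  L1 = 0.2126×0.00972 + 0.7152×0.68669 + 0.0722×0.52100 ≈ 0.53080
Color 2 (187,80,191):
  R=187: 187/255≈0.7333 > 0.04045 → ((0.7333+0.055)/1.055)^2.4 ≈ 0.49693
  G=80: 80/255≈0.3137 > 0.04045 → ((0.3137+0.055)/1.055)^2.4 ≈ 0.08022
  B=191: 191/255≈0.7490 > 0.04045 → ((0.7490+0.055)/1.055)^2.4 ≈ 0.52100
  L2 = 0.2126×0.49693 + 0.7152×0.08022 + 0.0722×0.52100 ≈ 0.20064
Lighter = 0.53080, Darker = 0.20064
Ratio = (L_lighter + 0.05) / (L_darker + 0.05)
Ratio = (0.53080 + 0.05) / (0.20064 + 0.05) = 0.58080 / 0.25064 ≈ 2.3173
Ratio ≈ 2.32:1


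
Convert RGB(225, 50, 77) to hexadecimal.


R = 225 → E1 (hex)
G = 50 → 32 (hex)
B = 77 → 4D (hex)
Hex = #E1324D


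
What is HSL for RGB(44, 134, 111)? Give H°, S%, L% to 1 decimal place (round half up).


Normalize: R'=44/255≈0.1725, G'=134/255≈0.5255, B'=111/255≈0.4353
Max=134/255, Min=44/255, Δ=Max-Min=90/255
L = (Max+Min)/2 = (134+44)/510 = 178/510 = 0.34901… → L = 34.9%
L ≤ 0.5 → S = Δ/(Max+Min) = 90/(134+44) = 90/178 = 0.50561… → S = 50.6%
(the 1/255 factors cancel in S and H, so raw channel differences can be used)
Max is G' → H = 60 × ((B-R)/Δ + 2) = 60 × ((111-44)/90 + 2)
  67/90 + 2 = 0.7444… + 2 = 2.7444…
  H = 60 × 2.7444… = 164.666…° → H = 164.7°
= HSL(164.7°, 50.6%, 34.9%)


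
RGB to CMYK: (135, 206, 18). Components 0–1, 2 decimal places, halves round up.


R'=135/255≈0.5294, G'=206/255≈0.8078, B'=18/255≈0.0706
K = 1 - max(R',G',B') = 1 - 206/255 = 49/255 = 0.19215… → 0.19
(1-R'-K)/(1-K) simplifies to (max-R)/max with max = 206:
C = (206-135)/206 = 71/206 = 0.34466… → 0.34
M = (206-206)/206 = 0/206 = 0 → 0.00
Y = (206-18)/206 = 188/206 = 0.91262… → 0.91
= CMYK(0.34, 0.00, 0.91, 0.19)


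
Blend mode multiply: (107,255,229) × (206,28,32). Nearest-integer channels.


Multiply: C = A×B/255, rounded to nearest integer
R: 107×206/255 = 22042/255 ≈ 86.439 → 86
G: 255×28/255 = 7140/255 ≈ 28.000 → 28
B: 229×32/255 = 7328/255 ≈ 28.737 → 29
= RGB(86, 28, 29)


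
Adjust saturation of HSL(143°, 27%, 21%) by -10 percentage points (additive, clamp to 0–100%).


Original S = 27%
Adjustment = -10 percentage points
New S = 27 + (-10) = 17
Clamp to [0, 100] → 17
= HSL(143°, 17%, 21%)


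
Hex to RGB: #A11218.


A1 → 161 (R)
12 → 18 (G)
18 → 24 (B)
= RGB(161, 18, 24)


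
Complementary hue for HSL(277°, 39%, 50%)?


Complement = opposite side of color wheel = hue + 180°
H' = (277 + 180) mod 360 = 97°
S and L unchanged.
= HSL(97°, 39%, 50%)


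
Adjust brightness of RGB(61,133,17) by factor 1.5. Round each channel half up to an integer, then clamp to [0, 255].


Multiply each channel by 1.5, round half up, clamp to [0, 255]
R: 61×1.5 = 91.5 → round → 92
G: 133×1.5 = 199.5 → round → 200
B: 17×1.5 = 25.5 → round → 26
= RGB(92, 200, 26)


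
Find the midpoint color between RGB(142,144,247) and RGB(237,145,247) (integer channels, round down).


Midpoint: each channel = ⌊(C₁+C₂)/2⌋
R: ⌊(142+237)/2⌋ = 189
G: ⌊(144+145)/2⌋ = 144
B: ⌊(247+247)/2⌋ = 247
= RGB(189, 144, 247)


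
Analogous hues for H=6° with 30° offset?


Base hue: 6°
Left analog: (6 - 30) mod 360 = 336°
Right analog: (6 + 30) mod 360 = 36°
Analogous hues = 336° and 36°


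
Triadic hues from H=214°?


Triadic: equally spaced at 120° intervals
H1 = 214°
H2 = (214 + 120) mod 360 = 334°
H3 = (214 + 240) mod 360 = 94°
Triadic = 214°, 334°, 94°


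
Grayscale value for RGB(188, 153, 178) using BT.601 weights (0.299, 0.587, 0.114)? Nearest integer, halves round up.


Gray = 0.299×R + 0.587×G + 0.114×B
Gray = 0.299×188 + 0.587×153 + 0.114×178
Gray = 56.212 + 89.811 + 20.292
Gray = 166.315 → round half up → 166
Gray = 166


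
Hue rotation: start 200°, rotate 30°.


New hue = (H + rotation) mod 360
New hue = (200 + 30) mod 360
= 230 mod 360
= 230°


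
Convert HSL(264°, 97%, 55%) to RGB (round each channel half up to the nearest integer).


H=264°, S=0.97, L=0.55
C = (1-|2L-1|)×S = (1-|0.10|)×0.97 = 0.873
H' = H/60 = 264/60 ≈ 4.4000; X = C×(1-|H' mod 2 - 1|) = 0.3492
m = L - C/2 = 0.55 - 0.4365 = 0.1135
Sector ⌊H'⌋ = 4 → (R',G',B') = (0.3492, 0.0, 0.873)
RGB = ((R'+m)×255, (G'+m)×255, (B'+m)×255) = (117.9885, 28.9425, 251.5575)
Round half up → RGB(118, 29, 252)


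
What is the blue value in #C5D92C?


Color: #C5D92C
R = C5 = 197
G = D9 = 217
B = 2C = 44
Blue = 44


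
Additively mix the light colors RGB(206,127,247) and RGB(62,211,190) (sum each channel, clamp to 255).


Additive: each channel = min(255, C₁+C₂)
R: 206+62 = 268 → 255
G: 127+211 = 338 → 255
B: 247+190 = 437 → 255
= RGB(255, 255, 255)


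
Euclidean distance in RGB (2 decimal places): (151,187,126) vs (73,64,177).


d = √[(R₁-R₂)² + (G₁-G₂)² + (B₁-B₂)²]
d = √[(151-73)² + (187-64)² + (126-177)²]
d = √[6084 + 15129 + 2601]
d = √23814
d ≈ 154.32


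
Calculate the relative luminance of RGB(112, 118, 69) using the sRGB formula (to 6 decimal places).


Linearize each channel (sRGB transfer function): c = v/255; c_lin = c/12.92 if c ≤ 0.04045, else ((c+0.055)/1.055)^2.4
  R: 112/255 ≈ 0.439216 > 0.04045 → ((0.439216+0.055)/1.055)^2.4 ≈ 0.162029
  G: 118/255 ≈ 0.462745 > 0.04045 → ((0.462745+0.055)/1.055)^2.4 ≈ 0.181164
  B: 69/255 ≈ 0.270588 > 0.04045 → ((0.270588+0.055)/1.055)^2.4 ≈ 0.059511
R_lin = 0.162029, G_lin = 0.181164, B_lin = 0.059511
L = 0.2126×R + 0.7152×G + 0.0722×B
L = 0.2126×0.162029 + 0.7152×0.181164 + 0.0722×0.059511
L ≈ 0.168313


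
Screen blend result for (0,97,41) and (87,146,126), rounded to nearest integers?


Screen: C = 255 - (255-A)×(255-B)/255, rounded to nearest integer
R: 255 - (255-0)×(255-87)/255 = 255 - 42840/255 ≈ 255 - 168.000 = 87.000 → 87
G: 255 - (255-97)×(255-146)/255 = 255 - 17222/255 ≈ 255 - 67.537 = 187.463 → 187
B: 255 - (255-41)×(255-126)/255 = 255 - 27606/255 ≈ 255 - 108.259 = 146.741 → 147
= RGB(87, 187, 147)


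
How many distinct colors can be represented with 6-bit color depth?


Colors = 2^bits = 2^6
= 64 colors


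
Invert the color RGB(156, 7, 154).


Invert: (255-R, 255-G, 255-B)
R: 255-156 = 99
G: 255-7 = 248
B: 255-154 = 101
= RGB(99, 248, 101)


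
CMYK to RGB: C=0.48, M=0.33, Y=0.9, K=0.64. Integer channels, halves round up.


R = 255 × (1-C) × (1-K) = 255 × 0.52 × 0.36 = 47.736 → 48
G = 255 × (1-M) × (1-K) = 255 × 0.67 × 0.36 = 61.506 → 62
B = 255 × (1-Y) × (1-K) = 255 × 0.10 × 0.36 = 9.18 → 9
= RGB(48, 62, 9)


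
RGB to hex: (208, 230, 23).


R = 208 → D0 (hex)
G = 230 → E6 (hex)
B = 23 → 17 (hex)
Hex = #D0E617


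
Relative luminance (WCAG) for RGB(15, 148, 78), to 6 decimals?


Linearize each channel (sRGB transfer function): c = v/255; c_lin = c/12.92 if c ≤ 0.04045, else ((c+0.055)/1.055)^2.4
  R: 15/255 ≈ 0.058824 > 0.04045 → ((0.058824+0.055)/1.055)^2.4 ≈ 0.004777
  G: 148/255 ≈ 0.580392 > 0.04045 → ((0.580392+0.055)/1.055)^2.4 ≈ 0.296138
  B: 78/255 ≈ 0.305882 > 0.04045 → ((0.305882+0.055)/1.055)^2.4 ≈ 0.076185
R_lin = 0.004777, G_lin = 0.296138, B_lin = 0.076185
L = 0.2126×R + 0.7152×G + 0.0722×B
L = 0.2126×0.004777 + 0.7152×0.296138 + 0.0722×0.076185
L ≈ 0.218314


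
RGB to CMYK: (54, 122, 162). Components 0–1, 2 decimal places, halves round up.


R'=54/255≈0.2118, G'=122/255≈0.4784, B'=162/255≈0.6353
K = 1 - max(R',G',B') = 1 - 162/255 = 93/255 = 0.36470… → 0.36
(1-R'-K)/(1-K) simplifies to (max-R)/max with max = 162:
C = (162-54)/162 = 108/162 = 0.66666… → 0.67
M = (162-122)/162 = 40/162 = 0.24691… → 0.25
Y = (162-162)/162 = 0/162 = 0 → 0.00
= CMYK(0.67, 0.25, 0.00, 0.36)


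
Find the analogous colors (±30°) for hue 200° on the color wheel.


Base hue: 200°
Left analog: (200 - 30) mod 360 = 170°
Right analog: (200 + 30) mod 360 = 230°
Analogous hues = 170° and 230°


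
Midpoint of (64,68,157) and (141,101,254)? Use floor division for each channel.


Midpoint: each channel = ⌊(C₁+C₂)/2⌋
R: ⌊(64+141)/2⌋ = 102
G: ⌊(68+101)/2⌋ = 84
B: ⌊(157+254)/2⌋ = 205
= RGB(102, 84, 205)


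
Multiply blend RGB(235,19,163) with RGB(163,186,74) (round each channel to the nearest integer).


Multiply: C = A×B/255, rounded to nearest integer
R: 235×163/255 = 38305/255 ≈ 150.216 → 150
G: 19×186/255 = 3534/255 ≈ 13.859 → 14
B: 163×74/255 = 12062/255 ≈ 47.302 → 47
= RGB(150, 14, 47)


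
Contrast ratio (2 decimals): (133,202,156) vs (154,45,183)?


Linearize each sRGB channel c=v/255: c/12.92 if c ≤ 0.04045 else ((c+0.055)/1.055)^2.4
L = 0.2126×R_lin + 0.7152×G_lin + 0.0722×B_lin
Color 1 (133,202,156):
  R=133: 133/255≈0.5216 > 0.04045 → ((0.5216+0.055)/1.055)^2.4 ≈ 0.23455
  G=202: 202/255≈0.7922 > 0.04045 → ((0.7922+0.055)/1.055)^2.4 ≈ 0.59062
  B=156: 156/255≈0.6118 > 0.04045 → ((0.6118+0.055)/1.055)^2.4 ≈ 0.33245
  L1 = 0.2126×0.23455 + 0.7152×0.59062 + 0.0722×0.33245 ≈ 0.49628
Color 2 (154,45,183):
  R=154: 154/255≈0.6039 > 0.04045 → ((0.6039+0.055)/1.055)^2.4 ≈ 0.32314
  G=45: 45/255≈0.1765 > 0.04045 → ((0.1765+0.055)/1.055)^2.4 ≈ 0.02624
  B=183: 183/255≈0.7176 > 0.04045 → ((0.7176+0.055)/1.055)^2.4 ≈ 0.47353
  L2 = 0.2126×0.32314 + 0.7152×0.02624 + 0.0722×0.47353 ≈ 0.12166
Lighter = 0.49628, Darker = 0.12166
Ratio = (L_lighter + 0.05) / (L_darker + 0.05)
Ratio = (0.49628 + 0.05) / (0.12166 + 0.05) = 0.54628 / 0.17166 ≈ 3.1824
Ratio ≈ 3.18:1


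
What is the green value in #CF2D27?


Color: #CF2D27
R = CF = 207
G = 2D = 45
B = 27 = 39
Green = 45


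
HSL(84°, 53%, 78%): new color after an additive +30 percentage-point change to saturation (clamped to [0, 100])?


Original S = 53%
Adjustment = +30 percentage points
New S = 53 + (30) = 83
Clamp to [0, 100] → 83
= HSL(84°, 83%, 78%)


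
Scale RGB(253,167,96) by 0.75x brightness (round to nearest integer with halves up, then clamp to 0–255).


Multiply each channel by 0.75, round half up, clamp to [0, 255]
R: 253×0.75 = 189.75 → round → 190
G: 167×0.75 = 125.25 → round → 125
B: 96×0.75 = 72
= RGB(190, 125, 72)


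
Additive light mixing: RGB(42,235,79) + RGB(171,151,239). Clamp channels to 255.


Additive: each channel = min(255, C₁+C₂)
R: 42+171 = 213 → 213
G: 235+151 = 386 → 255
B: 79+239 = 318 → 255
= RGB(213, 255, 255)


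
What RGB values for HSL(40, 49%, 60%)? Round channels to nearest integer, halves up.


H=40°, S=0.49, L=0.60
C = (1-|2L-1|)×S = (1-|0.20|)×0.49 = 0.392
H' = H/60 = 40/60 ≈ 0.6667; X = C×(1-|H' mod 2 - 1|) ≈ 0.2613
m = L - C/2 = 0.60 - 0.196 = 0.404
Sector ⌊H'⌋ = 0 → (R',G',B') = (0.392, ≈0.2613, 0.0)
RGB = ((R'+m)×255, (G'+m)×255, (B'+m)×255) = (202.98, 169.66, 103.02)
Round half up → RGB(203, 170, 103)


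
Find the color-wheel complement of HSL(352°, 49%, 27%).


Complement = opposite side of color wheel = hue + 180°
H' = (352 + 180) mod 360 = 172°
S and L unchanged.
= HSL(172°, 49%, 27%)


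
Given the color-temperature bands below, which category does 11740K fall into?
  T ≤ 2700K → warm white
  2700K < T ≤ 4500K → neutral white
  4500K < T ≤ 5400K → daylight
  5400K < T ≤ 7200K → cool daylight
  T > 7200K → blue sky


Temperature: 11740K
11740K > 7200K → blue sky
Classification: blue sky


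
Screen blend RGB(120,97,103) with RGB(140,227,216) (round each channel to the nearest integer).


Screen: C = 255 - (255-A)×(255-B)/255, rounded to nearest integer
R: 255 - (255-120)×(255-140)/255 = 255 - 15525/255 ≈ 255 - 60.882 = 194.118 → 194
G: 255 - (255-97)×(255-227)/255 = 255 - 4424/255 ≈ 255 - 17.349 = 237.651 → 238
B: 255 - (255-103)×(255-216)/255 = 255 - 5928/255 ≈ 255 - 23.247 = 231.753 → 232
= RGB(194, 238, 232)


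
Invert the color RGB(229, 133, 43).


Invert: (255-R, 255-G, 255-B)
R: 255-229 = 26
G: 255-133 = 122
B: 255-43 = 212
= RGB(26, 122, 212)


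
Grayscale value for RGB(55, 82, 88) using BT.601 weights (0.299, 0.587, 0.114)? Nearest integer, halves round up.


Gray = 0.299×R + 0.587×G + 0.114×B
Gray = 0.299×55 + 0.587×82 + 0.114×88
Gray = 16.445 + 48.134 + 10.032
Gray = 74.611 → round half up → 75
Gray = 75


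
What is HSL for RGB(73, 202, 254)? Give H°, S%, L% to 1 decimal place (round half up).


Normalize: R'=73/255≈0.2863, G'=202/255≈0.7922, B'=254/255≈0.9961
Max=254/255, Min=73/255, Δ=Max-Min=181/255
L = (Max+Min)/2 = (254+73)/510 = 327/510 = 0.64117… → L = 64.1%
L > 0.5 → S = Δ/(2-Max-Min) = 181/(510-254-73) = 181/183 = 0.98907… → S = 98.9%
(the 1/255 factors cancel in S and H, so raw channel differences can be used)
Max is B' → H = 60 × ((R-G)/Δ + 4) = 60 × ((73-202)/181 + 4)
  -129/181 + 4 = -0.7127… + 4 = 3.2872…
  H = 60 × 3.2872… = 197.237…° → H = 197.2°
= HSL(197.2°, 98.9%, 64.1%)


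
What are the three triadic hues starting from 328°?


Triadic: equally spaced at 120° intervals
H1 = 328°
H2 = (328 + 120) mod 360 = 88°
H3 = (328 + 240) mod 360 = 208°
Triadic = 328°, 88°, 208°


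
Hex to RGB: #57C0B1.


57 → 87 (R)
C0 → 192 (G)
B1 → 177 (B)
= RGB(87, 192, 177)


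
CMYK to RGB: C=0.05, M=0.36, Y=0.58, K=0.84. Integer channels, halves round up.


R = 255 × (1-C) × (1-K) = 255 × 0.95 × 0.16 = 38.76 → 39
G = 255 × (1-M) × (1-K) = 255 × 0.64 × 0.16 = 26.112 → 26
B = 255 × (1-Y) × (1-K) = 255 × 0.42 × 0.16 = 17.136 → 17
= RGB(39, 26, 17)


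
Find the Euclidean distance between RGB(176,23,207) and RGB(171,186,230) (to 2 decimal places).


d = √[(R₁-R₂)² + (G₁-G₂)² + (B₁-B₂)²]
d = √[(176-171)² + (23-186)² + (207-230)²]
d = √[25 + 26569 + 529]
d = √27123
d ≈ 164.69


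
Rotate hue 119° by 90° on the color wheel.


New hue = (H + rotation) mod 360
New hue = (119 + 90) mod 360
= 209 mod 360
= 209°


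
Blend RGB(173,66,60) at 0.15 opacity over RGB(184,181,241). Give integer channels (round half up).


C = α×F + (1-α)×B, with 1-α = 0.85
R: 0.15×173 + 0.85×184 = 25.95 + 156.40 = 182.35 → 182
G: 0.15×66 + 0.85×181 = 9.90 + 153.85 = 163.75 → 164
B: 0.15×60 + 0.85×241 = 9.00 + 204.85 = 213.85 → 214
= RGB(182, 164, 214)


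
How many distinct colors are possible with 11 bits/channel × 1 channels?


Total bits = 11 bits/channel × 1 channels = 11 bits
Distinct colors = 2^11
= 2,048 colors


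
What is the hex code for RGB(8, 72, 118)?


R = 8 → 08 (hex)
G = 72 → 48 (hex)
B = 118 → 76 (hex)
Hex = #084876


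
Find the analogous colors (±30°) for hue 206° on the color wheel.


Base hue: 206°
Left analog: (206 - 30) mod 360 = 176°
Right analog: (206 + 30) mod 360 = 236°
Analogous hues = 176° and 236°


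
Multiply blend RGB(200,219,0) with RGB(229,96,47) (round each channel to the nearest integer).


Multiply: C = A×B/255, rounded to nearest integer
R: 200×229/255 = 45800/255 ≈ 179.608 → 180
G: 219×96/255 = 21024/255 ≈ 82.447 → 82
B: 0×47/255 = 0/255 ≈ 0.000 → 0
= RGB(180, 82, 0)


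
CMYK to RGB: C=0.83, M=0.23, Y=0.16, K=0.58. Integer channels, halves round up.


R = 255 × (1-C) × (1-K) = 255 × 0.17 × 0.42 = 18.207 → 18
G = 255 × (1-M) × (1-K) = 255 × 0.77 × 0.42 = 82.467 → 82
B = 255 × (1-Y) × (1-K) = 255 × 0.84 × 0.42 = 89.964 → 90
= RGB(18, 82, 90)


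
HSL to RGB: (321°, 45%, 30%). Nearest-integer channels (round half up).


H=321°, S=0.45, L=0.30
C = (1-|2L-1|)×S = (1-|-0.40|)×0.45 = 0.27
H' = H/60 = 321/60 ≈ 5.3500; X = C×(1-|H' mod 2 - 1|) = 0.1755
m = L - C/2 = 0.30 - 0.135 = 0.165
Sector ⌊H'⌋ = 5 → (R',G',B') = (0.27, 0.0, 0.1755)
RGB = ((R'+m)×255, (G'+m)×255, (B'+m)×255) = (110.925, 42.075, 86.8275)
Round half up → RGB(111, 42, 87)


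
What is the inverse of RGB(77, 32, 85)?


Invert: (255-R, 255-G, 255-B)
R: 255-77 = 178
G: 255-32 = 223
B: 255-85 = 170
= RGB(178, 223, 170)


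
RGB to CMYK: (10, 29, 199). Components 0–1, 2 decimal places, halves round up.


R'=10/255≈0.0392, G'=29/255≈0.1137, B'=199/255≈0.7804
K = 1 - max(R',G',B') = 1 - 199/255 = 56/255 = 0.21960… → 0.22
(1-R'-K)/(1-K) simplifies to (max-R)/max with max = 199:
C = (199-10)/199 = 189/199 = 0.94974… → 0.95
M = (199-29)/199 = 170/199 = 0.85427… → 0.85
Y = (199-199)/199 = 0/199 = 0 → 0.00
= CMYK(0.95, 0.85, 0.00, 0.22)


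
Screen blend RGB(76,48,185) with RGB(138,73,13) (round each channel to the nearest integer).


Screen: C = 255 - (255-A)×(255-B)/255, rounded to nearest integer
R: 255 - (255-76)×(255-138)/255 = 255 - 20943/255 ≈ 255 - 82.129 = 172.871 → 173
G: 255 - (255-48)×(255-73)/255 = 255 - 37674/255 ≈ 255 - 147.741 = 107.259 → 107
B: 255 - (255-185)×(255-13)/255 = 255 - 16940/255 ≈ 255 - 66.431 = 188.569 → 189
= RGB(173, 107, 189)


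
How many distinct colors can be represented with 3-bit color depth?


Colors = 2^bits = 2^3
= 8 colors


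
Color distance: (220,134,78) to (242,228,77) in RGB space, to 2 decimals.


d = √[(R₁-R₂)² + (G₁-G₂)² + (B₁-B₂)²]
d = √[(220-242)² + (134-228)² + (78-77)²]
d = √[484 + 8836 + 1]
d = √9321
d ≈ 96.55


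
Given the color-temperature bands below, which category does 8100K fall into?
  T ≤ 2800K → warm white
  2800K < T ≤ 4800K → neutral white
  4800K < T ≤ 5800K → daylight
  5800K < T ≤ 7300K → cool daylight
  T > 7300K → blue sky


Temperature: 8100K
8100K > 7300K → blue sky
Classification: blue sky


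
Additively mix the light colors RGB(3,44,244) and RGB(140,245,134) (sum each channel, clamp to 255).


Additive: each channel = min(255, C₁+C₂)
R: 3+140 = 143 → 143
G: 44+245 = 289 → 255
B: 244+134 = 378 → 255
= RGB(143, 255, 255)


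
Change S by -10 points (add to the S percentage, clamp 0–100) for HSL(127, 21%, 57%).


Original S = 21%
Adjustment = -10 percentage points
New S = 21 + (-10) = 11
Clamp to [0, 100] → 11
= HSL(127°, 11%, 57%)


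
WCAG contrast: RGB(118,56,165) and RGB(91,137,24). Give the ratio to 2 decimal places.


Linearize each sRGB channel c=v/255: c/12.92 if c ≤ 0.04045 else ((c+0.055)/1.055)^2.4
L = 0.2126×R_lin + 0.7152×G_lin + 0.0722×B_lin
Color 1 (118,56,165):
  R=118: 118/255≈0.4627 > 0.04045 → ((0.4627+0.055)/1.055)^2.4 ≈ 0.18116
  G=56: 56/255≈0.2196 > 0.04045 → ((0.2196+0.055)/1.055)^2.4 ≈ 0.03955
  B=165: 165/255≈0.6471 > 0.04045 → ((0.6471+0.055)/1.055)^2.4 ≈ 0.37626
  L1 = 0.2126×0.18116 + 0.7152×0.03955 + 0.0722×0.37626 ≈ 0.09397
Color 2 (91,137,24):
  R=91: 91/255≈0.3569 > 0.04045 → ((0.3569+0.055)/1.055)^2.4 ≈ 0.10462
  G=137: 137/255≈0.5373 > 0.04045 → ((0.5373+0.055)/1.055)^2.4 ≈ 0.25016
  B=24: 24/255≈0.0941 > 0.04045 → ((0.0941+0.055)/1.055)^2.4 ≈ 0.00913
  L2 = 0.2126×0.10462 + 0.7152×0.25016 + 0.0722×0.00913 ≈ 0.20181
Lighter = 0.20181, Darker = 0.09397
Ratio = (L_lighter + 0.05) / (L_darker + 0.05)
Ratio = (0.20181 + 0.05) / (0.09397 + 0.05) = 0.25181 / 0.14397 ≈ 1.7491
Ratio ≈ 1.75:1


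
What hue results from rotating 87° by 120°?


New hue = (H + rotation) mod 360
New hue = (87 + 120) mod 360
= 207 mod 360
= 207°


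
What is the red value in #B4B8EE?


Color: #B4B8EE
R = B4 = 180
G = B8 = 184
B = EE = 238
Red = 180


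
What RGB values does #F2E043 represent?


F2 → 242 (R)
E0 → 224 (G)
43 → 67 (B)
= RGB(242, 224, 67)


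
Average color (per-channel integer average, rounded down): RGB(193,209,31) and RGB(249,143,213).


Midpoint: each channel = ⌊(C₁+C₂)/2⌋
R: ⌊(193+249)/2⌋ = 221
G: ⌊(209+143)/2⌋ = 176
B: ⌊(31+213)/2⌋ = 122
= RGB(221, 176, 122)


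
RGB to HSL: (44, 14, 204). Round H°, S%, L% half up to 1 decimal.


Normalize: R'=44/255≈0.1725, G'=14/255≈0.0549, B'=204/255≈0.8000
Max=204/255, Min=14/255, Δ=Max-Min=190/255
L = (Max+Min)/2 = (204+14)/510 = 218/510 = 0.42745… → L = 42.7%
L ≤ 0.5 → S = Δ/(Max+Min) = 190/(204+14) = 190/218 = 0.87155… → S = 87.2%
(the 1/255 factors cancel in S and H, so raw channel differences can be used)
Max is B' → H = 60 × ((R-G)/Δ + 4) = 60 × ((44-14)/190 + 4)
  30/190 + 4 = 0.1578… + 4 = 4.1578…
  H = 60 × 4.1578… = 249.473…° → H = 249.5°
= HSL(249.5°, 87.2%, 42.7%)


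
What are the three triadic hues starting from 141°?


Triadic: equally spaced at 120° intervals
H1 = 141°
H2 = (141 + 120) mod 360 = 261°
H3 = (141 + 240) mod 360 = 21°
Triadic = 141°, 261°, 21°


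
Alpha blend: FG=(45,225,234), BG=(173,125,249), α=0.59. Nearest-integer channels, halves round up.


C = α×F + (1-α)×B, with 1-α = 0.41
R: 0.59×45 + 0.41×173 = 26.55 + 70.93 = 97.48 → 97
G: 0.59×225 + 0.41×125 = 132.75 + 51.25 = 184.00 → 184
B: 0.59×234 + 0.41×249 = 138.06 + 102.09 = 240.15 → 240
= RGB(97, 184, 240)


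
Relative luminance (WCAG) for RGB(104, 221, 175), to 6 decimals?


Linearize each channel (sRGB transfer function): c = v/255; c_lin = c/12.92 if c ≤ 0.04045, else ((c+0.055)/1.055)^2.4
  R: 104/255 ≈ 0.407843 > 0.04045 → ((0.407843+0.055)/1.055)^2.4 ≈ 0.138432
  G: 221/255 ≈ 0.866667 > 0.04045 → ((0.866667+0.055)/1.055)^2.4 ≈ 0.723055
  B: 175/255 ≈ 0.686275 > 0.04045 → ((0.686275+0.055)/1.055)^2.4 ≈ 0.428690
R_lin = 0.138432, G_lin = 0.723055, B_lin = 0.428690
L = 0.2126×R + 0.7152×G + 0.0722×B
L = 0.2126×0.138432 + 0.7152×0.723055 + 0.0722×0.428690
L ≈ 0.577511


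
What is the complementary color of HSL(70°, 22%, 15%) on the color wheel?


Complement = opposite side of color wheel = hue + 180°
H' = (70 + 180) mod 360 = 250°
S and L unchanged.
= HSL(250°, 22%, 15%)


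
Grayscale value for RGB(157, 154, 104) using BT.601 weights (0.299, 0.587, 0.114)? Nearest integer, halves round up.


Gray = 0.299×R + 0.587×G + 0.114×B
Gray = 0.299×157 + 0.587×154 + 0.114×104
Gray = 46.943 + 90.398 + 11.856
Gray = 149.197 → round half up → 149
Gray = 149


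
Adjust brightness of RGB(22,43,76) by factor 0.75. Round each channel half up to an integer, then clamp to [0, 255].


Multiply each channel by 0.75, round half up, clamp to [0, 255]
R: 22×0.75 = 16.5 → round → 17
G: 43×0.75 = 32.25 → round → 32
B: 76×0.75 = 57
= RGB(17, 32, 57)


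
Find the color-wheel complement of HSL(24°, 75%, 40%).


Complement = opposite side of color wheel = hue + 180°
H' = (24 + 180) mod 360 = 204°
S and L unchanged.
= HSL(204°, 75%, 40%)


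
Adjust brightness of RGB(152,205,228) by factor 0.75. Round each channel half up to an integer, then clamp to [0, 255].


Multiply each channel by 0.75, round half up, clamp to [0, 255]
R: 152×0.75 = 114
G: 205×0.75 = 153.75 → round → 154
B: 228×0.75 = 171
= RGB(114, 154, 171)


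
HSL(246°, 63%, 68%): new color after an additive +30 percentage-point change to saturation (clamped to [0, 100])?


Original S = 63%
Adjustment = +30 percentage points
New S = 63 + (30) = 93
Clamp to [0, 100] → 93
= HSL(246°, 93%, 68%)


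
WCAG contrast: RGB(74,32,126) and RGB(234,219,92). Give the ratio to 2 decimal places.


Linearize each sRGB channel c=v/255: c/12.92 if c ≤ 0.04045 else ((c+0.055)/1.055)^2.4
L = 0.2126×R_lin + 0.7152×G_lin + 0.0722×B_lin
Color 1 (74,32,126):
  R=74: 74/255≈0.2902 > 0.04045 → ((0.2902+0.055)/1.055)^2.4 ≈ 0.06848
  G=32: 32/255≈0.1255 > 0.04045 → ((0.1255+0.055)/1.055)^2.4 ≈ 0.01444
  B=126: 126/255≈0.4941 > 0.04045 → ((0.4941+0.055)/1.055)^2.4 ≈ 0.20864
  L1 = 0.2126×0.06848 + 0.7152×0.01444 + 0.0722×0.20864 ≈ 0.03995
Color 2 (234,219,92):
  R=234: 234/255≈0.9176 > 0.04045 → ((0.9176+0.055)/1.055)^2.4 ≈ 0.82279
  G=219: 219/255≈0.8588 > 0.04045 → ((0.8588+0.055)/1.055)^2.4 ≈ 0.70838
  B=92: 92/255≈0.3608 > 0.04045 → ((0.3608+0.055)/1.055)^2.4 ≈ 0.10702
  L2 = 0.2126×0.82279 + 0.7152×0.70838 + 0.0722×0.10702 ≈ 0.68928
Lighter = 0.68928, Darker = 0.03995
Ratio = (L_lighter + 0.05) / (L_darker + 0.05)
Ratio = (0.68928 + 0.05) / (0.03995 + 0.05) = 0.73928 / 0.08995 ≈ 8.2186
Ratio ≈ 8.22:1


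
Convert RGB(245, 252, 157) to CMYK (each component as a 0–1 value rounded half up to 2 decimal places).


R'=245/255≈0.9608, G'=252/255≈0.9882, B'=157/255≈0.6157
K = 1 - max(R',G',B') = 1 - 252/255 = 3/255 = 0.01176… → 0.01
(1-R'-K)/(1-K) simplifies to (max-R)/max with max = 252:
C = (252-245)/252 = 7/252 = 0.02777… → 0.03
M = (252-252)/252 = 0/252 = 0 → 0.00
Y = (252-157)/252 = 95/252 = 0.37698… → 0.38
= CMYK(0.03, 0.00, 0.38, 0.01)


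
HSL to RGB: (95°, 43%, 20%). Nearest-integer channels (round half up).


H=95°, S=0.43, L=0.20
C = (1-|2L-1|)×S = (1-|-0.60|)×0.43 = 0.172
H' = H/60 = 95/60 ≈ 1.5833; X = C×(1-|H' mod 2 - 1|) ≈ 0.0717
m = L - C/2 = 0.20 - 0.086 = 0.114
Sector ⌊H'⌋ = 1 → (R',G',B') = (≈0.0717, 0.172, 0.0)
RGB = ((R'+m)×255, (G'+m)×255, (B'+m)×255) = (47.345, 72.93, 29.07)
Round half up → RGB(47, 73, 29)


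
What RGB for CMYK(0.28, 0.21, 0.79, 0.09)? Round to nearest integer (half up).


R = 255 × (1-C) × (1-K) = 255 × 0.72 × 0.91 = 167.076 → 167
G = 255 × (1-M) × (1-K) = 255 × 0.79 × 0.91 = 183.3195 → 183
B = 255 × (1-Y) × (1-K) = 255 × 0.21 × 0.91 = 48.7305 → 49
= RGB(167, 183, 49)


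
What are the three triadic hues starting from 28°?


Triadic: equally spaced at 120° intervals
H1 = 28°
H2 = (28 + 120) mod 360 = 148°
H3 = (28 + 240) mod 360 = 268°
Triadic = 28°, 148°, 268°


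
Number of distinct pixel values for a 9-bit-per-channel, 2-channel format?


Total bits = 9 bits/channel × 2 channels = 18 bits
Distinct pixel values = 2^18
= 262,144 pixel values


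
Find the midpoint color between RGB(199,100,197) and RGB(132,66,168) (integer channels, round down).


Midpoint: each channel = ⌊(C₁+C₂)/2⌋
R: ⌊(199+132)/2⌋ = 165
G: ⌊(100+66)/2⌋ = 83
B: ⌊(197+168)/2⌋ = 182
= RGB(165, 83, 182)


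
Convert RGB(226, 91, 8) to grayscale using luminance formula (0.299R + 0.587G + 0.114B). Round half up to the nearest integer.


Gray = 0.299×R + 0.587×G + 0.114×B
Gray = 0.299×226 + 0.587×91 + 0.114×8
Gray = 67.574 + 53.417 + 0.912
Gray = 121.903 → round half up → 122
Gray = 122


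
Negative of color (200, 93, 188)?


Invert: (255-R, 255-G, 255-B)
R: 255-200 = 55
G: 255-93 = 162
B: 255-188 = 67
= RGB(55, 162, 67)


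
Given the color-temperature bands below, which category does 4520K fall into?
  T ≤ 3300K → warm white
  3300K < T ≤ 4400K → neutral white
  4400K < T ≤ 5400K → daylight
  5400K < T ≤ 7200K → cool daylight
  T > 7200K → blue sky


Temperature: 4520K
4400K < 4520K ≤ 5400K → daylight
Classification: daylight


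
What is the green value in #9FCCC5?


Color: #9FCCC5
R = 9F = 159
G = CC = 204
B = C5 = 197
Green = 204


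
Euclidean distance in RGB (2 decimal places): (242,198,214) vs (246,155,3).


d = √[(R₁-R₂)² + (G₁-G₂)² + (B₁-B₂)²]
d = √[(242-246)² + (198-155)² + (214-3)²]
d = √[16 + 1849 + 44521]
d = √46386
d ≈ 215.37


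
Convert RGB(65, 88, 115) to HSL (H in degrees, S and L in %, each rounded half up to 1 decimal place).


Normalize: R'=65/255≈0.2549, G'=88/255≈0.3451, B'=115/255≈0.4510
Max=115/255, Min=65/255, Δ=Max-Min=50/255
L = (Max+Min)/2 = (115+65)/510 = 180/510 = 0.35294… → L = 35.3%
L ≤ 0.5 → S = Δ/(Max+Min) = 50/(115+65) = 50/180 = 0.27777… → S = 27.8%
(the 1/255 factors cancel in S and H, so raw channel differences can be used)
Max is B' → H = 60 × ((R-G)/Δ + 4) = 60 × ((65-88)/50 + 4)
  -23/50 + 4 = -0.46 + 4 = 3.54
  H = 60 × 3.54 = 212.4° → H = 212.4°
= HSL(212.4°, 27.8%, 35.3%)


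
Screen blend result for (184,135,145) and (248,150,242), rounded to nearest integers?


Screen: C = 255 - (255-A)×(255-B)/255, rounded to nearest integer
R: 255 - (255-184)×(255-248)/255 = 255 - 497/255 ≈ 255 - 1.949 = 253.051 → 253
G: 255 - (255-135)×(255-150)/255 = 255 - 12600/255 ≈ 255 - 49.412 = 205.588 → 206
B: 255 - (255-145)×(255-242)/255 = 255 - 1430/255 ≈ 255 - 5.608 = 249.392 → 249
= RGB(253, 206, 249)


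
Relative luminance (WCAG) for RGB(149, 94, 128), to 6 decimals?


Linearize each channel (sRGB transfer function): c = v/255; c_lin = c/12.92 if c ≤ 0.04045, else ((c+0.055)/1.055)^2.4
  R: 149/255 ≈ 0.584314 > 0.04045 → ((0.584314+0.055)/1.055)^2.4 ≈ 0.300544
  G: 94/255 ≈ 0.368627 > 0.04045 → ((0.368627+0.055)/1.055)^2.4 ≈ 0.111932
  B: 128/255 ≈ 0.501961 > 0.04045 → ((0.501961+0.055)/1.055)^2.4 ≈ 0.215861
R_lin = 0.300544, G_lin = 0.111932, B_lin = 0.215861
L = 0.2126×R + 0.7152×G + 0.0722×B
L = 0.2126×0.300544 + 0.7152×0.111932 + 0.0722×0.215861
L ≈ 0.159535


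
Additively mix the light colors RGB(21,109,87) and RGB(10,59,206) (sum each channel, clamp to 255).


Additive: each channel = min(255, C₁+C₂)
R: 21+10 = 31 → 31
G: 109+59 = 168 → 168
B: 87+206 = 293 → 255
= RGB(31, 168, 255)


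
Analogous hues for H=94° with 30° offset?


Base hue: 94°
Left analog: (94 - 30) mod 360 = 64°
Right analog: (94 + 30) mod 360 = 124°
Analogous hues = 64° and 124°


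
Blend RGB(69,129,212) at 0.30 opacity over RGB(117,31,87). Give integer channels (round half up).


C = α×F + (1-α)×B, with 1-α = 0.70
R: 0.30×69 + 0.70×117 = 20.70 + 81.90 = 102.60 → 103
G: 0.30×129 + 0.70×31 = 38.70 + 21.70 = 60.40 → 60
B: 0.30×212 + 0.70×87 = 63.60 + 60.90 = 124.50 → 125
= RGB(103, 60, 125)


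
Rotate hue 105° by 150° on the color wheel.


New hue = (H + rotation) mod 360
New hue = (105 + 150) mod 360
= 255 mod 360
= 255°


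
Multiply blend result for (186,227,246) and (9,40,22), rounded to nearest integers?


Multiply: C = A×B/255, rounded to nearest integer
R: 186×9/255 = 1674/255 ≈ 6.565 → 7
G: 227×40/255 = 9080/255 ≈ 35.608 → 36
B: 246×22/255 = 5412/255 ≈ 21.224 → 21
= RGB(7, 36, 21)


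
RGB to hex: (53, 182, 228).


R = 53 → 35 (hex)
G = 182 → B6 (hex)
B = 228 → E4 (hex)
Hex = #35B6E4


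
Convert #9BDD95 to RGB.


9B → 155 (R)
DD → 221 (G)
95 → 149 (B)
= RGB(155, 221, 149)


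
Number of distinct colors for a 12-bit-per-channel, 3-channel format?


Total bits = 12 bits/channel × 3 channels = 36 bits
Distinct colors = 2^36
= 68,719,476,736 colors


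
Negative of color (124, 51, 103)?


Invert: (255-R, 255-G, 255-B)
R: 255-124 = 131
G: 255-51 = 204
B: 255-103 = 152
= RGB(131, 204, 152)


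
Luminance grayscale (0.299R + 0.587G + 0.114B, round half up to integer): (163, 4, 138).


Gray = 0.299×R + 0.587×G + 0.114×B
Gray = 0.299×163 + 0.587×4 + 0.114×138
Gray = 48.737 + 2.348 + 15.732
Gray = 66.817 → round half up → 67
Gray = 67


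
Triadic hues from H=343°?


Triadic: equally spaced at 120° intervals
H1 = 343°
H2 = (343 + 120) mod 360 = 103°
H3 = (343 + 240) mod 360 = 223°
Triadic = 343°, 103°, 223°


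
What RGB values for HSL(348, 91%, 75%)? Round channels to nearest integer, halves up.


H=348°, S=0.91, L=0.75
C = (1-|2L-1|)×S = (1-|0.50|)×0.91 = 0.455
H' = H/60 = 348/60 ≈ 5.8000; X = C×(1-|H' mod 2 - 1|) = 0.091
m = L - C/2 = 0.75 - 0.2275 = 0.5225
Sector ⌊H'⌋ = 5 → (R',G',B') = (0.455, 0.0, 0.091)
RGB = ((R'+m)×255, (G'+m)×255, (B'+m)×255) = (249.2625, 133.2375, 156.4425)
Round half up → RGB(249, 133, 156)


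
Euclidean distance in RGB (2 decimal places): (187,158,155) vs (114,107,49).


d = √[(R₁-R₂)² + (G₁-G₂)² + (B₁-B₂)²]
d = √[(187-114)² + (158-107)² + (155-49)²]
d = √[5329 + 2601 + 11236]
d = √19166
d ≈ 138.44


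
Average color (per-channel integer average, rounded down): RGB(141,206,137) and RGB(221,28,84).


Midpoint: each channel = ⌊(C₁+C₂)/2⌋
R: ⌊(141+221)/2⌋ = 181
G: ⌊(206+28)/2⌋ = 117
B: ⌊(137+84)/2⌋ = 110
= RGB(181, 117, 110)


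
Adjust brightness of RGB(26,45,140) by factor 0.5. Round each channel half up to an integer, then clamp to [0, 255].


Multiply each channel by 0.5, round half up, clamp to [0, 255]
R: 26×0.5 = 13
G: 45×0.5 = 22.5 → round → 23
B: 140×0.5 = 70
= RGB(13, 23, 70)


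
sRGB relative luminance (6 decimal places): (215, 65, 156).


Linearize each channel (sRGB transfer function): c = v/255; c_lin = c/12.92 if c ≤ 0.04045, else ((c+0.055)/1.055)^2.4
  R: 215/255 ≈ 0.843137 > 0.04045 → ((0.843137+0.055)/1.055)^2.4 ≈ 0.679542
  G: 65/255 ≈ 0.254902 > 0.04045 → ((0.254902+0.055)/1.055)^2.4 ≈ 0.052861
  B: 156/255 ≈ 0.611765 > 0.04045 → ((0.611765+0.055)/1.055)^2.4 ≈ 0.332452
R_lin = 0.679542, G_lin = 0.052861, B_lin = 0.332452
L = 0.2126×R + 0.7152×G + 0.0722×B
L = 0.2126×0.679542 + 0.7152×0.052861 + 0.0722×0.332452
L ≈ 0.206280


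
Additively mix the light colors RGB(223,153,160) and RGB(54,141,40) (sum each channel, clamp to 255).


Additive: each channel = min(255, C₁+C₂)
R: 223+54 = 277 → 255
G: 153+141 = 294 → 255
B: 160+40 = 200 → 200
= RGB(255, 255, 200)


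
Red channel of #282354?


Color: #282354
R = 28 = 40
G = 23 = 35
B = 54 = 84
Red = 40


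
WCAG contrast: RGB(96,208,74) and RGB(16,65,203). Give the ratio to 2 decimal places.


Linearize each sRGB channel c=v/255: c/12.92 if c ≤ 0.04045 else ((c+0.055)/1.055)^2.4
L = 0.2126×R_lin + 0.7152×G_lin + 0.0722×B_lin
Color 1 (96,208,74):
  R=96: 96/255≈0.3765 > 0.04045 → ((0.3765+0.055)/1.055)^2.4 ≈ 0.11697
  G=208: 208/255≈0.8157 > 0.04045 → ((0.8157+0.055)/1.055)^2.4 ≈ 0.63076
  B=74: 74/255≈0.2902 > 0.04045 → ((0.2902+0.055)/1.055)^2.4 ≈ 0.06848
  L1 = 0.2126×0.11697 + 0.7152×0.63076 + 0.0722×0.06848 ≈ 0.48093
Color 2 (16,65,203):
  R=16: 16/255≈0.0627 > 0.04045 → ((0.0627+0.055)/1.055)^2.4 ≈ 0.00518
  G=65: 65/255≈0.2549 > 0.04045 → ((0.2549+0.055)/1.055)^2.4 ≈ 0.05286
  B=203: 203/255≈0.7961 > 0.04045 → ((0.7961+0.055)/1.055)^2.4 ≈ 0.59720
  L2 = 0.2126×0.00518 + 0.7152×0.05286 + 0.0722×0.59720 ≈ 0.08203
Lighter = 0.48093, Darker = 0.08203
Ratio = (L_lighter + 0.05) / (L_darker + 0.05)
Ratio = (0.48093 + 0.05) / (0.08203 + 0.05) = 0.53093 / 0.13203 ≈ 4.0214
Ratio ≈ 4.02:1


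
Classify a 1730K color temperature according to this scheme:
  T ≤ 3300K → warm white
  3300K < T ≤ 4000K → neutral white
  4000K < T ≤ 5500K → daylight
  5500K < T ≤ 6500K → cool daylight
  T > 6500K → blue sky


Temperature: 1730K
1730K ≤ 3300K → warm white
Classification: warm white
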